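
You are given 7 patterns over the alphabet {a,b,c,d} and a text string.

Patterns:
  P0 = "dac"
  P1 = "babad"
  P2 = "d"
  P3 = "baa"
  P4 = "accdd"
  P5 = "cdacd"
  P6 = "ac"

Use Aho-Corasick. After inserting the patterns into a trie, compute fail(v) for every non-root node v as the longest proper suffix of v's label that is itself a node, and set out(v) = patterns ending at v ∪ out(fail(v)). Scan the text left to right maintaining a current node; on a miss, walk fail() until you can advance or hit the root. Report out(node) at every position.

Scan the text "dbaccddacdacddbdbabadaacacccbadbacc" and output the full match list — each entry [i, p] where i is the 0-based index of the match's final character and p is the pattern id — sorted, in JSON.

Construct AC machine:
Trie (insert patterns):
  0='ε' goto a→10 b→4 c→15 d→1
  1='d' goto a→2  ←P2
  2='da' goto c→3
  3='dac' goto ·  ←P0
  4='b' goto a→5
  5='ba' goto a→9 b→6
  6='bab' goto a→7
  7='baba' goto d→8
  8='babad' goto ·  ←P1
  9='baa' goto ·  ←P3
  10='a' goto c→11
  11='ac' goto c→12  ←P6
  12='acc' goto d→13
  13='accd' goto d→14
  14='accdd' goto ·  ←P4
  15='c' goto d→16
  16='cd' goto a→17
  17='cda' goto c→18
  18='cdac' goto d→19
  19='cdacd' goto ·  ←P5

Failure links (BFS by depth):
  fail(1) 'd': from fail(0)=0 chase 'd': 0 ⇒ 0;  out={2}∪out(0)={2}
  fail(4) 'b': from fail(0)=0 chase 'b': 0 ⇒ 0;  out=∅∪out(0)=∅
  fail(10) 'a': from fail(0)=0 chase 'a': 0 ⇒ 0;  out=∅∪out(0)=∅
  fail(15) 'c': from fail(0)=0 chase 'c': 0 ⇒ 0;  out=∅∪out(0)=∅
  fail(2) 'da': from fail(1)=0 chase 'a': 0 ⇒ 10;  out=∅∪out(10)=∅
  fail(5) 'ba': from fail(4)=0 chase 'a': 0 ⇒ 10;  out=∅∪out(10)=∅
  fail(11) 'ac': from fail(10)=0 chase 'c': 0 ⇒ 15;  out={6}∪out(15)={6}
  fail(16) 'cd': from fail(15)=0 chase 'd': 0 ⇒ 1;  out=∅∪out(1)={2}
  fail(3) 'dac': from fail(2)=10 chase 'c': 10 ⇒ 11;  out={0}∪out(11)={0,6}
  fail(6) 'bab': from fail(5)=10 chase 'b': 10→0 ⇒ 4;  out=∅∪out(4)=∅
  fail(9) 'baa': from fail(5)=10 chase 'a': 10→0 ⇒ 10;  out={3}∪out(10)={3}
  fail(12) 'acc': from fail(11)=15 chase 'c': 15→0 ⇒ 15;  out=∅∪out(15)=∅
  fail(17) 'cda': from fail(16)=1 chase 'a': 1 ⇒ 2;  out=∅∪out(2)=∅
  fail(7) 'baba': from fail(6)=4 chase 'a': 4 ⇒ 5;  out=∅∪out(5)=∅
  fail(13) 'accd': from fail(12)=15 chase 'd': 15 ⇒ 16;  out=∅∪out(16)={2}
  fail(18) 'cdac': from fail(17)=2 chase 'c': 2 ⇒ 3;  out=∅∪out(3)={0,6}
  fail(8) 'babad': from fail(7)=5 chase 'd': 5→10→0 ⇒ 1;  out={1}∪out(1)={1,2}
  fail(14) 'accdd': from fail(13)=16 chase 'd': 16→1→0 ⇒ 1;  out={4}∪out(1)={2,4}
  fail(19) 'cdacd': from fail(18)=3 chase 'd': 3→11→15 ⇒ 16;  out={5}∪out(16)={2,5}

Run:
i=0 'd': node 0→1  emit P2@[0:0]
i=1 'b': node 1→4 (via fail)
i=2 'a': node 4→5
i=3 'c': node 5→11 (via fail)  emit P6@[2:3]
i=4 'c': node 11→12
i=5 'd': node 12→13  emit P2@[5:5]
i=6 'd': node 13→14  emit P2@[6:6],P4@[2:6]
i=7 'a': node 14→2 (via fail)
i=8 'c': node 2→3  emit P0@[6:8],P6@[7:8]
i=9 'd': node 3→16 (via fail)  emit P2@[9:9]
i=10 'a': node 16→17
i=11 'c': node 17→18  emit P0@[9:11],P6@[10:11]
i=12 'd': node 18→19  emit P2@[12:12],P5@[8:12]
i=13 'd': node 19→1 (via fail)  emit P2@[13:13]
i=14 'b': node 1→4 (via fail)
i=15 'd': node 4→1 (via fail)  emit P2@[15:15]
i=16 'b': node 1→4 (via fail)
i=17 'a': node 4→5
i=18 'b': node 5→6
i=19 'a': node 6→7
i=20 'd': node 7→8  emit P1@[16:20],P2@[20:20]
i=21 'a': node 8→2 (via fail)
i=22 'a': node 2→10 (via fail)
i=23 'c': node 10→11  emit P6@[22:23]
i=24 'a': node 11→10 (via fail)
i=25 'c': node 10→11  emit P6@[24:25]
i=26 'c': node 11→12
i=27 'c': node 12→15 (via fail)
i=28 'b': node 15→4 (via fail)
i=29 'a': node 4→5
i=30 'd': node 5→1 (via fail)  emit P2@[30:30]
i=31 'b': node 1→4 (via fail)
i=32 'a': node 4→5
i=33 'c': node 5→11 (via fail)  emit P6@[32:33]
i=34 'c': node 11→12

Result: [[0,2],[3,6],[5,2],[6,2],[6,4],[8,0],[8,6],[9,2],[11,0],[11,6],[12,2],[12,5],[13,2],[15,2],[20,1],[20,2],[23,6],[25,6],[30,2],[33,6]]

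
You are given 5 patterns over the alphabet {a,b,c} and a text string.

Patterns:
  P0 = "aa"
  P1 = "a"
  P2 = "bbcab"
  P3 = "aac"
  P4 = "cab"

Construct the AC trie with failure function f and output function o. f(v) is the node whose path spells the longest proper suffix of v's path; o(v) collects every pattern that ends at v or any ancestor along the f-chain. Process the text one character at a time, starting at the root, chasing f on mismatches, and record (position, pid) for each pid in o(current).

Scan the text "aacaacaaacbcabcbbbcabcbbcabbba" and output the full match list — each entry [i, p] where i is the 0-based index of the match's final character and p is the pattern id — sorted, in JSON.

Build automaton:
Trie (insert patterns):
  0='ε' goto a→1 b→3 c→9
  1='a' goto a→2  [P1 ends]
  2='aa' goto c→8  [P0 ends]
  3='b' goto b→4
  4='bb' goto c→5
  5='bbc' goto a→6
  6='bbca' goto b→7
  7='bbcab' goto ·  [P2 ends]
  8='aac' goto ·  [P3 ends]
  9='c' goto a→10
  10='ca' goto b→11
  11='cab' goto ·  [P4 ends]

BFS fail/out derivation:
  fail(1) 'a': from fail(0)=0 chase 'a': 0 ⇒ 0;  out={1}∪out(0)={1}
  fail(3) 'b': from fail(0)=0 chase 'b': 0 ⇒ 0;  out=∅∪out(0)=∅
  fail(9) 'c': from fail(0)=0 chase 'c': 0 ⇒ 0;  out=∅∪out(0)=∅
  fail(2) 'aa': from fail(1)=0 chase 'a': 0 ⇒ 1;  out={0}∪out(1)={0,1}
  fail(4) 'bb': from fail(3)=0 chase 'b': 0 ⇒ 3;  out=∅∪out(3)=∅
  fail(10) 'ca': from fail(9)=0 chase 'a': 0 ⇒ 1;  out=∅∪out(1)={1}
  fail(5) 'bbc': from fail(4)=3 chase 'c': 3→0 ⇒ 9;  out=∅∪out(9)=∅
  fail(8) 'aac': from fail(2)=1 chase 'c': 1→0 ⇒ 9;  out={3}∪out(9)={3}
  fail(11) 'cab': from fail(10)=1 chase 'b': 1→0 ⇒ 3;  out={4}∪out(3)={4}
  fail(6) 'bbca': from fail(5)=9 chase 'a': 9 ⇒ 10;  out=∅∪out(10)={1}
  fail(7) 'bbcab': from fail(6)=10 chase 'b': 10 ⇒ 11;  out={2}∪out(11)={2,4}

Run:
pos 0 'a': at 1  emit P1@[0:0]
pos 1 'a': at 2  emit P0@[0:1],P1@[1:1]
pos 2 'c': at 8  emit P3@[0:2]
pos 3 'a': at 10 (via fail)  emit P1@[3:3]
pos 4 'a': at 2 (via fail)  emit P0@[3:4],P1@[4:4]
pos 5 'c': at 8  emit P3@[3:5]
pos 6 'a': at 10 (via fail)  emit P1@[6:6]
pos 7 'a': at 2 (via fail)  emit P0@[6:7],P1@[7:7]
pos 8 'a': at 2 (via fail)  emit P0@[7:8],P1@[8:8]
pos 9 'c': at 8  emit P3@[7:9]
pos 10 'b': at 3 (via fail)
pos 11 'c': at 9 (via fail)
pos 12 'a': at 10  emit P1@[12:12]
pos 13 'b': at 11  emit P4@[11:13]
pos 14 'c': at 9 (via fail)
pos 15 'b': at 3 (via fail)
pos 16 'b': at 4
pos 17 'b': at 4 (via fail)
pos 18 'c': at 5
pos 19 'a': at 6  emit P1@[19:19]
pos 20 'b': at 7  emit P2@[16:20],P4@[18:20]
pos 21 'c': at 9 (via fail)
pos 22 'b': at 3 (via fail)
pos 23 'b': at 4
pos 24 'c': at 5
pos 25 'a': at 6  emit P1@[25:25]
pos 26 'b': at 7  emit P2@[22:26],P4@[24:26]
pos 27 'b': at 4 (via fail)
pos 28 'b': at 4 (via fail)
pos 29 'a': at 1 (via fail)  emit P1@[29:29]

Result: [[0,1],[1,0],[1,1],[2,3],[3,1],[4,0],[4,1],[5,3],[6,1],[7,0],[7,1],[8,0],[8,1],[9,3],[12,1],[13,4],[19,1],[20,2],[20,4],[25,1],[26,2],[26,4],[29,1]]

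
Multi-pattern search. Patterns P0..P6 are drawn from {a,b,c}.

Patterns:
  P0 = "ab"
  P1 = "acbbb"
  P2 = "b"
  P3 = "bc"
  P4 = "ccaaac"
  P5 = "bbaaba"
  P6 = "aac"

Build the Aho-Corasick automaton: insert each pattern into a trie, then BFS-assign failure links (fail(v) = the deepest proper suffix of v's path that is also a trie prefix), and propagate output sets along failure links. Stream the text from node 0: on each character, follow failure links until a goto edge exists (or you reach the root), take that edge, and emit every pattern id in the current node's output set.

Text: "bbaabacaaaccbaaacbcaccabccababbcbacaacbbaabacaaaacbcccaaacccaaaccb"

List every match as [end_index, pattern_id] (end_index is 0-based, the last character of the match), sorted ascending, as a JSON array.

Construct AC machine:
Trie (insert patterns):
  n0 'ε': a→1 b→7 c→9
  n1 'a': a→20 b→2 c→3
  n2 'ab': ·  [P0 ends]
  n3 'ac': b→4
  n4 'acb': b→5
  n5 'acbb': b→6
  n6 'acbbb': ·  [P1 ends]
  n7 'b': b→15 c→8  [P2 ends]
  n8 'bc': ·  [P3 ends]
  n9 'c': c→10
  n10 'cc': a→11
  n11 'cca': a→12
  n12 'ccaa': a→13
  n13 'ccaaa': c→14
  n14 'ccaaac': ·  [P4 ends]
  n15 'bb': a→16
  n16 'bba': a→17
  n17 'bbaa': b→18
  n18 'bbaab': a→19
  n19 'bbaaba': ·  [P5 ends]
  n20 'aa': c→21
  n21 'aac': ·  [P6 ends]

Failure links (BFS by depth):
  n1('a'): parent n0 fail=0; on 'a' 0 → fail=0;  out ∅∪∅=∅
  n7('b'): parent n0 fail=0; on 'b' 0 → fail=0;  out {2}∪∅={2}
  n9('c'): parent n0 fail=0; on 'c' 0 → fail=0;  out ∅∪∅=∅
  n2('ab'): parent n1 fail=0; on 'b' 0 → fail=7;  out {0}∪{2}={0,2}
  n3('ac'): parent n1 fail=0; on 'c' 0 → fail=9;  out ∅∪∅=∅
  n8('bc'): parent n7 fail=0; on 'c' 0 → fail=9;  out {3}∪∅={3}
  n10('cc'): parent n9 fail=0; on 'c' 0 → fail=9;  out ∅∪∅=∅
  n15('bb'): parent n7 fail=0; on 'b' 0 → fail=7;  out ∅∪{2}={2}
  n20('aa'): parent n1 fail=0; on 'a' 0 → fail=1;  out ∅∪∅=∅
  n4('acb'): parent n3 fail=9; on 'b' 9→0 → fail=7;  out ∅∪{2}={2}
  n11('cca'): parent n10 fail=9; on 'a' 9→0 → fail=1;  out ∅∪∅=∅
  n16('bba'): parent n15 fail=7; on 'a' 7→0 → fail=1;  out ∅∪∅=∅
  n21('aac'): parent n20 fail=1; on 'c' 1 → fail=3;  out {6}∪∅={6}
  n5('acbb'): parent n4 fail=7; on 'b' 7 → fail=15;  out ∅∪{2}={2}
  n12('ccaa'): parent n11 fail=1; on 'a' 1 → fail=20;  out ∅∪∅=∅
  n17('bbaa'): parent n16 fail=1; on 'a' 1 → fail=20;  out ∅∪∅=∅
  n6('acbbb'): parent n5 fail=15; on 'b' 15→7 → fail=15;  out {1}∪{2}={1,2}
  n13('ccaaa'): parent n12 fail=20; on 'a' 20→1 → fail=20;  out ∅∪∅=∅
  n18('bbaab'): parent n17 fail=20; on 'b' 20→1 → fail=2;  out ∅∪{0,2}={0,2}
  n14('ccaaac'): parent n13 fail=20; on 'c' 20 → fail=21;  out {4}∪{6}={4,6}
  n19('bbaaba'): parent n18 fail=2; on 'a' 2→7→0 → fail=1;  out {5}∪∅={5}

Run:
pos 0 'b': at 7  → match P2@[0:0]
pos 1 'b': at 15  → match P2@[1:1]
pos 2 'a': at 16
pos 3 'a': at 17
pos 4 'b': at 18  → match P0@[3:4],P2@[4:4]
pos 5 'a': at 19  → match P5@[0:5]
pos 6 'c': at 3 (via fail)
pos 7 'a': at 1 (via fail)
pos 8 'a': at 20
pos 9 'a': at 20 (via fail)
pos 10 'c': at 21  → match P6@[8:10]
pos 11 'c': at 10 (via fail)
pos 12 'b': at 7 (via fail)  → match P2@[12:12]
pos 13 'a': at 1 (via fail)
pos 14 'a': at 20
pos 15 'a': at 20 (via fail)
pos 16 'c': at 21  → match P6@[14:16]
pos 17 'b': at 4 (via fail)  → match P2@[17:17]
pos 18 'c': at 8 (via fail)  → match P3@[17:18]
pos 19 'a': at 1 (via fail)
pos 20 'c': at 3
pos 21 'c': at 10 (via fail)
pos 22 'a': at 11
pos 23 'b': at 2 (via fail)  → match P0@[22:23],P2@[23:23]
pos 24 'c': at 8 (via fail)  → match P3@[23:24]
pos 25 'c': at 10 (via fail)
pos 26 'a': at 11
pos 27 'b': at 2 (via fail)  → match P0@[26:27],P2@[27:27]
pos 28 'a': at 1 (via fail)
pos 29 'b': at 2  → match P0@[28:29],P2@[29:29]
pos 30 'b': at 15 (via fail)  → match P2@[30:30]
pos 31 'c': at 8 (via fail)  → match P3@[30:31]
pos 32 'b': at 7 (via fail)  → match P2@[32:32]
pos 33 'a': at 1 (via fail)
pos 34 'c': at 3
pos 35 'a': at 1 (via fail)
pos 36 'a': at 20
pos 37 'c': at 21  → match P6@[35:37]
pos 38 'b': at 4 (via fail)  → match P2@[38:38]
pos 39 'b': at 5  → match P2@[39:39]
pos 40 'a': at 16 (via fail)
pos 41 'a': at 17
pos 42 'b': at 18  → match P0@[41:42],P2@[42:42]
pos 43 'a': at 19  → match P5@[38:43]
pos 44 'c': at 3 (via fail)
pos 45 'a': at 1 (via fail)
pos 46 'a': at 20
pos 47 'a': at 20 (via fail)
pos 48 'a': at 20 (via fail)
pos 49 'c': at 21  → match P6@[47:49]
pos 50 'b': at 4 (via fail)  → match P2@[50:50]
pos 51 'c': at 8 (via fail)  → match P3@[50:51]
pos 52 'c': at 10 (via fail)
pos 53 'c': at 10 (via fail)
pos 54 'a': at 11
pos 55 'a': at 12
pos 56 'a': at 13
pos 57 'c': at 14  → match P4@[52:57],P6@[55:57]
pos 58 'c': at 10 (via fail)
pos 59 'c': at 10 (via fail)
pos 60 'a': at 11
pos 61 'a': at 12
pos 62 'a': at 13
pos 63 'c': at 14  → match P4@[58:63],P6@[61:63]
pos 64 'c': at 10 (via fail)
pos 65 'b': at 7 (via fail)  → match P2@[65:65]

Matches: [[0,2],[1,2],[4,0],[4,2],[5,5],[10,6],[12,2],[16,6],[17,2],[18,3],[23,0],[23,2],[24,3],[27,0],[27,2],[29,0],[29,2],[30,2],[31,3],[32,2],[37,6],[38,2],[39,2],[42,0],[42,2],[43,5],[49,6],[50,2],[51,3],[57,4],[57,6],[63,4],[63,6],[65,2]]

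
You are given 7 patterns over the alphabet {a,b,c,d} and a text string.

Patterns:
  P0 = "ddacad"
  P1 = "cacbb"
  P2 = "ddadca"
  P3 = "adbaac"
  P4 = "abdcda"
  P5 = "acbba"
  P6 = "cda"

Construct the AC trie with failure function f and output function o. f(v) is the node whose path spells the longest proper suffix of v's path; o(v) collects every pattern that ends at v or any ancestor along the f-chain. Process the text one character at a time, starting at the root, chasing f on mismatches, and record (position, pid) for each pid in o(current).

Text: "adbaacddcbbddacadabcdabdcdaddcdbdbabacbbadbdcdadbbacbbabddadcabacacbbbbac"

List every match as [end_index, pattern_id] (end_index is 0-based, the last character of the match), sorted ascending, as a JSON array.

Construct AC machine:
Trie (insert patterns):
  n0 'ε': a→15 c→7 d→1
  n1 'd': d→2
  n2 'dd': a→3
  n3 'dda': c→4 d→12
  n4 'ddac': a→5
  n5 'ddaca': d→6
  n6 'ddacad': ·  ←P0
  n7 'c': a→8 d→30
  n8 'ca': c→9
  n9 'cac': b→10
  n10 'cacb': b→11
  n11 'cacbb': ·  ←P1
  n12 'ddad': c→13
  n13 'ddadc': a→14
  n14 'ddadca': ·  ←P2
  n15 'a': b→21 c→26 d→16
  n16 'ad': b→17
  n17 'adb': a→18
  n18 'adba': a→19
  n19 'adbaa': c→20
  n20 'adbaac': ·  ←P3
  n21 'ab': d→22
  n22 'abd': c→23
  n23 'abdc': d→24
  n24 'abdcd': a→25
  n25 'abdcda': ·  ←P4
  n26 'ac': b→27
  n27 'acb': b→28
  n28 'acbb': a→29
  n29 'acbba': ·  ←P5
  n30 'cd': a→31
  n31 'cda': ·  ←P6

Failure links (BFS by depth):
  n1('d'): parent n0 fail=0; on 'd' 0 → fail=0;  out ∅∪∅=∅
  n7('c'): parent n0 fail=0; on 'c' 0 → fail=0;  out ∅∪∅=∅
  n15('a'): parent n0 fail=0; on 'a' 0 → fail=0;  out ∅∪∅=∅
  n2('dd'): parent n1 fail=0; on 'd' 0 → fail=1;  out ∅∪∅=∅
  n8('ca'): parent n7 fail=0; on 'a' 0 → fail=15;  out ∅∪∅=∅
  n16('ad'): parent n15 fail=0; on 'd' 0 → fail=1;  out ∅∪∅=∅
  n21('ab'): parent n15 fail=0; on 'b' 0 → fail=0;  out ∅∪∅=∅
  n26('ac'): parent n15 fail=0; on 'c' 0 → fail=7;  out ∅∪∅=∅
  n30('cd'): parent n7 fail=0; on 'd' 0 → fail=1;  out ∅∪∅=∅
  n3('dda'): parent n2 fail=1; on 'a' 1→0 → fail=15;  out ∅∪∅=∅
  n9('cac'): parent n8 fail=15; on 'c' 15 → fail=26;  out ∅∪∅=∅
  n17('adb'): parent n16 fail=1; on 'b' 1→0 → fail=0;  out ∅∪∅=∅
  n22('abd'): parent n21 fail=0; on 'd' 0 → fail=1;  out ∅∪∅=∅
  n27('acb'): parent n26 fail=7; on 'b' 7→0 → fail=0;  out ∅∪∅=∅
  n31('cda'): parent n30 fail=1; on 'a' 1→0 → fail=15;  out {6}∪∅={6}
  n4('ddac'): parent n3 fail=15; on 'c' 15 → fail=26;  out ∅∪∅=∅
  n10('cacb'): parent n9 fail=26; on 'b' 26 → fail=27;  out ∅∪∅=∅
  n12('ddad'): parent n3 fail=15; on 'd' 15 → fail=16;  out ∅∪∅=∅
  n18('adba'): parent n17 fail=0; on 'a' 0 → fail=15;  out ∅∪∅=∅
  n23('abdc'): parent n22 fail=1; on 'c' 1→0 → fail=7;  out ∅∪∅=∅
  n28('acbb'): parent n27 fail=0; on 'b' 0 → fail=0;  out ∅∪∅=∅
  n5('ddaca'): parent n4 fail=26; on 'a' 26→7 → fail=8;  out ∅∪∅=∅
  n11('cacbb'): parent n10 fail=27; on 'b' 27 → fail=28;  out {1}∪∅={1}
  n13('ddadc'): parent n12 fail=16; on 'c' 16→1→0 → fail=7;  out ∅∪∅=∅
  n19('adbaa'): parent n18 fail=15; on 'a' 15→0 → fail=15;  out ∅∪∅=∅
  n24('abdcd'): parent n23 fail=7; on 'd' 7 → fail=30;  out ∅∪∅=∅
  n29('acbba'): parent n28 fail=0; on 'a' 0 → fail=15;  out {5}∪∅={5}
  n6('ddacad'): parent n5 fail=8; on 'd' 8→15 → fail=16;  out {0}∪∅={0}
  n14('ddadca'): parent n13 fail=7; on 'a' 7 → fail=8;  out {2}∪∅={2}
  n20('adbaac'): parent n19 fail=15; on 'c' 15 → fail=26;  out {3}∪∅={3}
  n25('abdcda'): parent n24 fail=30; on 'a' 30 → fail=31;  out {4}∪{6}={4,6}

Run:
i=0 'a': node 0→15
i=1 'd': node 15→16
i=2 'b': node 16→17
i=3 'a': node 17→18
i=4 'a': node 18→19
i=5 'c': node 19→20  emit P3@[0:5]
i=6 'd': node 20→30 ·f
i=7 'd': node 30→2 ·f
i=8 'c': node 2→7 ·f
i=9 'b': node 7→0 ·f
i=10 'b': node 0→0
i=11 'd': node 0→1
i=12 'd': node 1→2
i=13 'a': node 2→3
i=14 'c': node 3→4
i=15 'a': node 4→5
i=16 'd': node 5→6  emit P0@[11:16]
i=17 'a': node 6→15 ·f
i=18 'b': node 15→21
i=19 'c': node 21→7 ·f
i=20 'd': node 7→30
i=21 'a': node 30→31  emit P6@[19:21]
i=22 'b': node 31→21 ·f
i=23 'd': node 21→22
i=24 'c': node 22→23
i=25 'd': node 23→24
i=26 'a': node 24→25  emit P4@[21:26],P6@[24:26]
i=27 'd': node 25→16 ·f
i=28 'd': node 16→2 ·f
i=29 'c': node 2→7 ·f
i=30 'd': node 7→30
i=31 'b': node 30→0 ·f
i=32 'd': node 0→1
i=33 'b': node 1→0 ·f
i=34 'a': node 0→15
i=35 'b': node 15→21
i=36 'a': node 21→15 ·f
i=37 'c': node 15→26
i=38 'b': node 26→27
i=39 'b': node 27→28
i=40 'a': node 28→29  emit P5@[36:40]
i=41 'd': node 29→16 ·f
i=42 'b': node 16→17
i=43 'd': node 17→1 ·f
i=44 'c': node 1→7 ·f
i=45 'd': node 7→30
i=46 'a': node 30→31  emit P6@[44:46]
i=47 'd': node 31→16 ·f
i=48 'b': node 16→17
i=49 'b': node 17→0 ·f
i=50 'a': node 0→15
i=51 'c': node 15→26
i=52 'b': node 26→27
i=53 'b': node 27→28
i=54 'a': node 28→29  emit P5@[50:54]
i=55 'b': node 29→21 ·f
i=56 'd': node 21→22
i=57 'd': node 22→2 ·f
i=58 'a': node 2→3
i=59 'd': node 3→12
i=60 'c': node 12→13
i=61 'a': node 13→14  emit P2@[56:61]
i=62 'b': node 14→21 ·f
i=63 'a': node 21→15 ·f
i=64 'c': node 15→26
i=65 'a': node 26→8 ·f
i=66 'c': node 8→9
i=67 'b': node 9→10
i=68 'b': node 10→11  emit P1@[64:68]
i=69 'b': node 11→0 ·f
i=70 'b': node 0→0
i=71 'a': node 0→15
i=72 'c': node 15→26

All matches (sorted): [[5,3],[16,0],[21,6],[26,4],[26,6],[40,5],[46,6],[54,5],[61,2],[68,1]]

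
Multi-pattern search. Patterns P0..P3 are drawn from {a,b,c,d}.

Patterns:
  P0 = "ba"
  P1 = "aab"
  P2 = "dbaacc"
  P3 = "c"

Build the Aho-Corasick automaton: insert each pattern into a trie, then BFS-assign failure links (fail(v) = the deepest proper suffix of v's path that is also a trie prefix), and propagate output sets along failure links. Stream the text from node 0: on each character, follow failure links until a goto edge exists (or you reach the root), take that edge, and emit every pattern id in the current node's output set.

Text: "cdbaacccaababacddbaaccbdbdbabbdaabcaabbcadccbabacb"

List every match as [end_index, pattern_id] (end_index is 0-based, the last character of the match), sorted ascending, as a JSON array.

Build:
Trie nodes:
  n0 'ε': a→3 b→1 c→12 d→6
  n1 'b': a→2
  n2 'ba': ·  [P0 ends]
  n3 'a': a→4
  n4 'aa': b→5
  n5 'aab': ·  [P1 ends]
  n6 'd': b→7
  n7 'db': a→8
  n8 'dba': a→9
  n9 'dbaa': c→10
  n10 'dbaac': c→11
  n11 'dbaacc': ·  [P2 ends]
  n12 'c': ·  [P3 ends]

BFS fail/out derivation:
  fail(1) 'b': from fail(0)=0 chase 'b': 0 ⇒ 0;  out=∅∪out(0)=∅
  fail(3) 'a': from fail(0)=0 chase 'a': 0 ⇒ 0;  out=∅∪out(0)=∅
  fail(6) 'd': from fail(0)=0 chase 'd': 0 ⇒ 0;  out=∅∪out(0)=∅
  fail(12) 'c': from fail(0)=0 chase 'c': 0 ⇒ 0;  out={3}∪out(0)={3}
  fail(2) 'ba': from fail(1)=0 chase 'a': 0 ⇒ 3;  out={0}∪out(3)={0}
  fail(4) 'aa': from fail(3)=0 chase 'a': 0 ⇒ 3;  out=∅∪out(3)=∅
  fail(7) 'db': from fail(6)=0 chase 'b': 0 ⇒ 1;  out=∅∪out(1)=∅
  fail(5) 'aab': from fail(4)=3 chase 'b': 3→0 ⇒ 1;  out={1}∪out(1)={1}
  fail(8) 'dba': from fail(7)=1 chase 'a': 1 ⇒ 2;  out=∅∪out(2)={0}
  fail(9) 'dbaa': from fail(8)=2 chase 'a': 2→3 ⇒ 4;  out=∅∪out(4)=∅
  fail(10) 'dbaac': from fail(9)=4 chase 'c': 4→3→0 ⇒ 12;  out=∅∪out(12)={3}
  fail(11) 'dbaacc': from fail(10)=12 chase 'c': 12→0 ⇒ 12;  out={2}∪out(12)={2,3}

Text stream:
[0] read 'c'  n0⇒n12  emit P3@[0:0]
[1] read 'd'  n12⇒n6 ·f
[2] read 'b'  n6⇒n7
[3] read 'a'  n7⇒n8  emit P0@[2:3]
[4] read 'a'  n8⇒n9
[5] read 'c'  n9⇒n10  emit P3@[5:5]
[6] read 'c'  n10⇒n11  emit P2@[1:6],P3@[6:6]
[7] read 'c'  n11⇒n12 ·f  emit P3@[7:7]
[8] read 'a'  n12⇒n3 ·f
[9] read 'a'  n3⇒n4
[10] read 'b'  n4⇒n5  emit P1@[8:10]
[11] read 'a'  n5⇒n2 ·f  emit P0@[10:11]
[12] read 'b'  n2⇒n1 ·f
[13] read 'a'  n1⇒n2  emit P0@[12:13]
[14] read 'c'  n2⇒n12 ·f  emit P3@[14:14]
[15] read 'd'  n12⇒n6 ·f
[16] read 'd'  n6⇒n6 ·f
[17] read 'b'  n6⇒n7
[18] read 'a'  n7⇒n8  emit P0@[17:18]
[19] read 'a'  n8⇒n9
[20] read 'c'  n9⇒n10  emit P3@[20:20]
[21] read 'c'  n10⇒n11  emit P2@[16:21],P3@[21:21]
[22] read 'b'  n11⇒n1 ·f
[23] read 'd'  n1⇒n6 ·f
[24] read 'b'  n6⇒n7
[25] read 'd'  n7⇒n6 ·f
[26] read 'b'  n6⇒n7
[27] read 'a'  n7⇒n8  emit P0@[26:27]
[28] read 'b'  n8⇒n1 ·f
[29] read 'b'  n1⇒n1 ·f
[30] read 'd'  n1⇒n6 ·f
[31] read 'a'  n6⇒n3 ·f
[32] read 'a'  n3⇒n4
[33] read 'b'  n4⇒n5  emit P1@[31:33]
[34] read 'c'  n5⇒n12 ·f  emit P3@[34:34]
[35] read 'a'  n12⇒n3 ·f
[36] read 'a'  n3⇒n4
[37] read 'b'  n4⇒n5  emit P1@[35:37]
[38] read 'b'  n5⇒n1 ·f
[39] read 'c'  n1⇒n12 ·f  emit P3@[39:39]
[40] read 'a'  n12⇒n3 ·f
[41] read 'd'  n3⇒n6 ·f
[42] read 'c'  n6⇒n12 ·f  emit P3@[42:42]
[43] read 'c'  n12⇒n12 ·f  emit P3@[43:43]
[44] read 'b'  n12⇒n1 ·f
[45] read 'a'  n1⇒n2  emit P0@[44:45]
[46] read 'b'  n2⇒n1 ·f
[47] read 'a'  n1⇒n2  emit P0@[46:47]
[48] read 'c'  n2⇒n12 ·f  emit P3@[48:48]
[49] read 'b'  n12⇒n1 ·f

All matches (sorted): [[0,3],[3,0],[5,3],[6,2],[6,3],[7,3],[10,1],[11,0],[13,0],[14,3],[18,0],[20,3],[21,2],[21,3],[27,0],[33,1],[34,3],[37,1],[39,3],[42,3],[43,3],[45,0],[47,0],[48,3]]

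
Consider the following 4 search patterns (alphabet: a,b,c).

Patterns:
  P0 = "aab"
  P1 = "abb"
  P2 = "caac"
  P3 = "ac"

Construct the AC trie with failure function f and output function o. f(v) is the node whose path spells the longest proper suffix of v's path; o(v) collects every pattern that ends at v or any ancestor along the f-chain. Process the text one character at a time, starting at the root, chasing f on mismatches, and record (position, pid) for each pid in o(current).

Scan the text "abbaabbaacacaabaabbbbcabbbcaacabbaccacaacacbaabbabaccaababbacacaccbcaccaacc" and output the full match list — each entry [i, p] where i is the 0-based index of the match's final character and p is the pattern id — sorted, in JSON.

Build automaton:
Trie nodes:
  n0 'ε': a→1 c→6
  n1 'a': a→2 b→4 c→10
  n2 'aa': b→3
  n3 'aab': ·  ←P0
  n4 'ab': b→5
  n5 'abb': ·  ←P1
  n6 'c': a→7
  n7 'ca': a→8
  n8 'caa': c→9
  n9 'caac': ·  ←P2
  n10 'ac': ·  ←P3

BFS fail/out derivation:
  n1('a'): parent n0 fail=0; on 'a' 0 → fail=0;  out ∅∪∅=∅
  n6('c'): parent n0 fail=0; on 'c' 0 → fail=0;  out ∅∪∅=∅
  n2('aa'): parent n1 fail=0; on 'a' 0 → fail=1;  out ∅∪∅=∅
  n4('ab'): parent n1 fail=0; on 'b' 0 → fail=0;  out ∅∪∅=∅
  n7('ca'): parent n6 fail=0; on 'a' 0 → fail=1;  out ∅∪∅=∅
  n10('ac'): parent n1 fail=0; on 'c' 0 → fail=6;  out {3}∪∅={3}
  n3('aab'): parent n2 fail=1; on 'b' 1 → fail=4;  out {0}∪∅={0}
  n5('abb'): parent n4 fail=0; on 'b' 0 → fail=0;  out {1}∪∅={1}
  n8('caa'): parent n7 fail=1; on 'a' 1 → fail=2;  out ∅∪∅=∅
  n9('caac'): parent n8 fail=2; on 'c' 2→1 → fail=10;  out {2}∪{3}={2,3}

Scan:
pos 0 'a': at 1
pos 1 'b': at 4
pos 2 'b': at 5  emit P1@[0:2]
pos 3 'a': at 1 ·f
pos 4 'a': at 2
pos 5 'b': at 3  emit P0@[3:5]
pos 6 'b': at 5 ·f  emit P1@[4:6]
pos 7 'a': at 1 ·f
pos 8 'a': at 2
pos 9 'c': at 10 ·f  emit P3@[8:9]
pos 10 'a': at 7 ·f
pos 11 'c': at 10 ·f  emit P3@[10:11]
pos 12 'a': at 7 ·f
pos 13 'a': at 8
pos 14 'b': at 3 ·f  emit P0@[12:14]
pos 15 'a': at 1 ·f
pos 16 'a': at 2
pos 17 'b': at 3  emit P0@[15:17]
pos 18 'b': at 5 ·f  emit P1@[16:18]
pos 19 'b': at 0 ·f
pos 20 'b': at 0
pos 21 'c': at 6
pos 22 'a': at 7
pos 23 'b': at 4 ·f
pos 24 'b': at 5  emit P1@[22:24]
pos 25 'b': at 0 ·f
pos 26 'c': at 6
pos 27 'a': at 7
pos 28 'a': at 8
pos 29 'c': at 9  emit P2@[26:29],P3@[28:29]
pos 30 'a': at 7 ·f
pos 31 'b': at 4 ·f
pos 32 'b': at 5  emit P1@[30:32]
pos 33 'a': at 1 ·f
pos 34 'c': at 10  emit P3@[33:34]
pos 35 'c': at 6 ·f
pos 36 'a': at 7
pos 37 'c': at 10 ·f  emit P3@[36:37]
pos 38 'a': at 7 ·f
pos 39 'a': at 8
pos 40 'c': at 9  emit P2@[37:40],P3@[39:40]
pos 41 'a': at 7 ·f
pos 42 'c': at 10 ·f  emit P3@[41:42]
pos 43 'b': at 0 ·f
pos 44 'a': at 1
pos 45 'a': at 2
pos 46 'b': at 3  emit P0@[44:46]
pos 47 'b': at 5 ·f  emit P1@[45:47]
pos 48 'a': at 1 ·f
pos 49 'b': at 4
pos 50 'a': at 1 ·f
pos 51 'c': at 10  emit P3@[50:51]
pos 52 'c': at 6 ·f
pos 53 'a': at 7
pos 54 'a': at 8
pos 55 'b': at 3 ·f  emit P0@[53:55]
pos 56 'a': at 1 ·f
pos 57 'b': at 4
pos 58 'b': at 5  emit P1@[56:58]
pos 59 'a': at 1 ·f
pos 60 'c': at 10  emit P3@[59:60]
pos 61 'a': at 7 ·f
pos 62 'c': at 10 ·f  emit P3@[61:62]
pos 63 'a': at 7 ·f
pos 64 'c': at 10 ·f  emit P3@[63:64]
pos 65 'c': at 6 ·f
pos 66 'b': at 0 ·f
pos 67 'c': at 6
pos 68 'a': at 7
pos 69 'c': at 10 ·f  emit P3@[68:69]
pos 70 'c': at 6 ·f
pos 71 'a': at 7
pos 72 'a': at 8
pos 73 'c': at 9  emit P2@[70:73],P3@[72:73]
pos 74 'c': at 6 ·f

Matches: [[2,1],[5,0],[6,1],[9,3],[11,3],[14,0],[17,0],[18,1],[24,1],[29,2],[29,3],[32,1],[34,3],[37,3],[40,2],[40,3],[42,3],[46,0],[47,1],[51,3],[55,0],[58,1],[60,3],[62,3],[64,3],[69,3],[73,2],[73,3]]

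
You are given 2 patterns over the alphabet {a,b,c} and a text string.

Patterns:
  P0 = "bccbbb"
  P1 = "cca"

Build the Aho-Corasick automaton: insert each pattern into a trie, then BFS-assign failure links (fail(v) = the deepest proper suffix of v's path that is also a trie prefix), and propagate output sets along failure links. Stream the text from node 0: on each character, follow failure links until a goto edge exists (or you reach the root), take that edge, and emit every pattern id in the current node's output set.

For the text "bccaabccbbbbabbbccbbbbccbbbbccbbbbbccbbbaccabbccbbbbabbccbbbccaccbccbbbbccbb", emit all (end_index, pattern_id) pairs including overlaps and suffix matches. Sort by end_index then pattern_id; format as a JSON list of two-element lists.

Build automaton:
Trie nodes:
  n0 'ε': b→1 c→7
  n1 'b': c→2
  n2 'bc': c→3
  n3 'bcc': b→4
  n4 'bccb': b→5
  n5 'bccbb': b→6
  n6 'bccbbb': ·  [P0 ends]
  n7 'c': c→8
  n8 'cc': a→9
  n9 'cca': ·  [P1 ends]

Failure links (BFS by depth):
  fail(1) 'b': from fail(0)=0 chase 'b': 0 ⇒ 0;  out=∅∪out(0)=∅
  fail(7) 'c': from fail(0)=0 chase 'c': 0 ⇒ 0;  out=∅∪out(0)=∅
  fail(2) 'bc': from fail(1)=0 chase 'c': 0 ⇒ 7;  out=∅∪out(7)=∅
  fail(8) 'cc': from fail(7)=0 chase 'c': 0 ⇒ 7;  out=∅∪out(7)=∅
  fail(3) 'bcc': from fail(2)=7 chase 'c': 7 ⇒ 8;  out=∅∪out(8)=∅
  fail(9) 'cca': from fail(8)=7 chase 'a': 7→0 ⇒ 0;  out={1}∪out(0)={1}
  fail(4) 'bccb': from fail(3)=8 chase 'b': 8→7→0 ⇒ 1;  out=∅∪out(1)=∅
  fail(5) 'bccbb': from fail(4)=1 chase 'b': 1→0 ⇒ 1;  out=∅∪out(1)=∅
  fail(6) 'bccbbb': from fail(5)=1 chase 'b': 1→0 ⇒ 1;  out={0}∪out(1)={0}

Run:
i=0 'b': node 0→1
i=1 'c': node 1→2
i=2 'c': node 2→3
i=3 'a': node 3→9 ·f  ** P1@[1:3]
i=4 'a': node 9→0 ·f
i=5 'b': node 0→1
i=6 'c': node 1→2
i=7 'c': node 2→3
i=8 'b': node 3→4
i=9 'b': node 4→5
i=10 'b': node 5→6  ** P0@[5:10]
i=11 'b': node 6→1 ·f
i=12 'a': node 1→0 ·f
i=13 'b': node 0→1
i=14 'b': node 1→1 ·f
i=15 'b': node 1→1 ·f
i=16 'c': node 1→2
i=17 'c': node 2→3
i=18 'b': node 3→4
i=19 'b': node 4→5
i=20 'b': node 5→6  ** P0@[15:20]
i=21 'b': node 6→1 ·f
i=22 'c': node 1→2
i=23 'c': node 2→3
i=24 'b': node 3→4
i=25 'b': node 4→5
i=26 'b': node 5→6  ** P0@[21:26]
i=27 'b': node 6→1 ·f
i=28 'c': node 1→2
i=29 'c': node 2→3
i=30 'b': node 3→4
i=31 'b': node 4→5
i=32 'b': node 5→6  ** P0@[27:32]
i=33 'b': node 6→1 ·f
i=34 'b': node 1→1 ·f
i=35 'c': node 1→2
i=36 'c': node 2→3
i=37 'b': node 3→4
i=38 'b': node 4→5
i=39 'b': node 5→6  ** P0@[34:39]
i=40 'a': node 6→0 ·f
i=41 'c': node 0→7
i=42 'c': node 7→8
i=43 'a': node 8→9  ** P1@[41:43]
i=44 'b': node 9→1 ·f
i=45 'b': node 1→1 ·f
i=46 'c': node 1→2
i=47 'c': node 2→3
i=48 'b': node 3→4
i=49 'b': node 4→5
i=50 'b': node 5→6  ** P0@[45:50]
i=51 'b': node 6→1 ·f
i=52 'a': node 1→0 ·f
i=53 'b': node 0→1
i=54 'b': node 1→1 ·f
i=55 'c': node 1→2
i=56 'c': node 2→3
i=57 'b': node 3→4
i=58 'b': node 4→5
i=59 'b': node 5→6  ** P0@[54:59]
i=60 'c': node 6→2 ·f
i=61 'c': node 2→3
i=62 'a': node 3→9 ·f  ** P1@[60:62]
i=63 'c': node 9→7 ·f
i=64 'c': node 7→8
i=65 'b': node 8→1 ·f
i=66 'c': node 1→2
i=67 'c': node 2→3
i=68 'b': node 3→4
i=69 'b': node 4→5
i=70 'b': node 5→6  ** P0@[65:70]
i=71 'b': node 6→1 ·f
i=72 'c': node 1→2
i=73 'c': node 2→3
i=74 'b': node 3→4
i=75 'b': node 4→5

Result: [[3,1],[10,0],[20,0],[26,0],[32,0],[39,0],[43,1],[50,0],[59,0],[62,1],[70,0]]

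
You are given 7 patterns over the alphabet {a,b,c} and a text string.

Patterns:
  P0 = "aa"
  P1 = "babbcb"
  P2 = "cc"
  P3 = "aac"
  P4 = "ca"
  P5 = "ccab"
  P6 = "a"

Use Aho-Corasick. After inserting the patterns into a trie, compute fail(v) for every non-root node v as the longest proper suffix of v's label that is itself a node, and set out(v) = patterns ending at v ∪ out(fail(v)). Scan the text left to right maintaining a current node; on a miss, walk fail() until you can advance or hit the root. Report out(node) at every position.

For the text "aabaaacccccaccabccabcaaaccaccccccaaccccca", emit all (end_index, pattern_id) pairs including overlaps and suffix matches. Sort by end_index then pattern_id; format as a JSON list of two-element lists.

Build automaton:
Trie nodes:
  n0 'ε': a→1 b→3 c→9
  n1 'a': a→2  ←P6
  n2 'aa': c→11  ←P0
  n3 'b': a→4
  n4 'ba': b→5
  n5 'bab': b→6
  n6 'babb': c→7
  n7 'babbc': b→8
  n8 'babbcb': ·  ←P1
  n9 'c': a→12 c→10
  n10 'cc': a→13  ←P2
  n11 'aac': ·  ←P3
  n12 'ca': ·  ←P4
  n13 'cca': b→14
  n14 'ccab': ·  ←P5

BFS fail/out derivation:
  n1('a'): parent n0 fail=0; on 'a' 0 → fail=0;  out {6}∪∅={6}
  n3('b'): parent n0 fail=0; on 'b' 0 → fail=0;  out ∅∪∅=∅
  n9('c'): parent n0 fail=0; on 'c' 0 → fail=0;  out ∅∪∅=∅
  n2('aa'): parent n1 fail=0; on 'a' 0 → fail=1;  out {0}∪{6}={0,6}
  n4('ba'): parent n3 fail=0; on 'a' 0 → fail=1;  out ∅∪{6}={6}
  n10('cc'): parent n9 fail=0; on 'c' 0 → fail=9;  out {2}∪∅={2}
  n12('ca'): parent n9 fail=0; on 'a' 0 → fail=1;  out {4}∪{6}={4,6}
  n5('bab'): parent n4 fail=1; on 'b' 1→0 → fail=3;  out ∅∪∅=∅
  n11('aac'): parent n2 fail=1; on 'c' 1→0 → fail=9;  out {3}∪∅={3}
  n13('cca'): parent n10 fail=9; on 'a' 9 → fail=12;  out ∅∪{4,6}={4,6}
  n6('babb'): parent n5 fail=3; on 'b' 3→0 → fail=3;  out ∅∪∅=∅
  n14('ccab'): parent n13 fail=12; on 'b' 12→1→0 → fail=3;  out {5}∪∅={5}
  n7('babbc'): parent n6 fail=3; on 'c' 3→0 → fail=9;  out ∅∪∅=∅
  n8('babbcb'): parent n7 fail=9; on 'b' 9→0 → fail=3;  out {1}∪∅={1}

Text stream:
[0] read 'a'  n0⇒n1  emit P6@[0:0]
[1] read 'a'  n1⇒n2  emit P0@[0:1],P6@[1:1]
[2] read 'b'  n2⇒n3 (fail-walked)
[3] read 'a'  n3⇒n4  emit P6@[3:3]
[4] read 'a'  n4⇒n2 (fail-walked)  emit P0@[3:4],P6@[4:4]
[5] read 'a'  n2⇒n2 (fail-walked)  emit P0@[4:5],P6@[5:5]
[6] read 'c'  n2⇒n11  emit P3@[4:6]
[7] read 'c'  n11⇒n10 (fail-walked)  emit P2@[6:7]
[8] read 'c'  n10⇒n10 (fail-walked)  emit P2@[7:8]
[9] read 'c'  n10⇒n10 (fail-walked)  emit P2@[8:9]
[10] read 'c'  n10⇒n10 (fail-walked)  emit P2@[9:10]
[11] read 'a'  n10⇒n13  emit P4@[10:11],P6@[11:11]
[12] read 'c'  n13⇒n9 (fail-walked)
[13] read 'c'  n9⇒n10  emit P2@[12:13]
[14] read 'a'  n10⇒n13  emit P4@[13:14],P6@[14:14]
[15] read 'b'  n13⇒n14  emit P5@[12:15]
[16] read 'c'  n14⇒n9 (fail-walked)
[17] read 'c'  n9⇒n10  emit P2@[16:17]
[18] read 'a'  n10⇒n13  emit P4@[17:18],P6@[18:18]
[19] read 'b'  n13⇒n14  emit P5@[16:19]
[20] read 'c'  n14⇒n9 (fail-walked)
[21] read 'a'  n9⇒n12  emit P4@[20:21],P6@[21:21]
[22] read 'a'  n12⇒n2 (fail-walked)  emit P0@[21:22],P6@[22:22]
[23] read 'a'  n2⇒n2 (fail-walked)  emit P0@[22:23],P6@[23:23]
[24] read 'c'  n2⇒n11  emit P3@[22:24]
[25] read 'c'  n11⇒n10 (fail-walked)  emit P2@[24:25]
[26] read 'a'  n10⇒n13  emit P4@[25:26],P6@[26:26]
[27] read 'c'  n13⇒n9 (fail-walked)
[28] read 'c'  n9⇒n10  emit P2@[27:28]
[29] read 'c'  n10⇒n10 (fail-walked)  emit P2@[28:29]
[30] read 'c'  n10⇒n10 (fail-walked)  emit P2@[29:30]
[31] read 'c'  n10⇒n10 (fail-walked)  emit P2@[30:31]
[32] read 'c'  n10⇒n10 (fail-walked)  emit P2@[31:32]
[33] read 'a'  n10⇒n13  emit P4@[32:33],P6@[33:33]
[34] read 'a'  n13⇒n2 (fail-walked)  emit P0@[33:34],P6@[34:34]
[35] read 'c'  n2⇒n11  emit P3@[33:35]
[36] read 'c'  n11⇒n10 (fail-walked)  emit P2@[35:36]
[37] read 'c'  n10⇒n10 (fail-walked)  emit P2@[36:37]
[38] read 'c'  n10⇒n10 (fail-walked)  emit P2@[37:38]
[39] read 'c'  n10⇒n10 (fail-walked)  emit P2@[38:39]
[40] read 'a'  n10⇒n13  emit P4@[39:40],P6@[40:40]

Result: [[0,6],[1,0],[1,6],[3,6],[4,0],[4,6],[5,0],[5,6],[6,3],[7,2],[8,2],[9,2],[10,2],[11,4],[11,6],[13,2],[14,4],[14,6],[15,5],[17,2],[18,4],[18,6],[19,5],[21,4],[21,6],[22,0],[22,6],[23,0],[23,6],[24,3],[25,2],[26,4],[26,6],[28,2],[29,2],[30,2],[31,2],[32,2],[33,4],[33,6],[34,0],[34,6],[35,3],[36,2],[37,2],[38,2],[39,2],[40,4],[40,6]]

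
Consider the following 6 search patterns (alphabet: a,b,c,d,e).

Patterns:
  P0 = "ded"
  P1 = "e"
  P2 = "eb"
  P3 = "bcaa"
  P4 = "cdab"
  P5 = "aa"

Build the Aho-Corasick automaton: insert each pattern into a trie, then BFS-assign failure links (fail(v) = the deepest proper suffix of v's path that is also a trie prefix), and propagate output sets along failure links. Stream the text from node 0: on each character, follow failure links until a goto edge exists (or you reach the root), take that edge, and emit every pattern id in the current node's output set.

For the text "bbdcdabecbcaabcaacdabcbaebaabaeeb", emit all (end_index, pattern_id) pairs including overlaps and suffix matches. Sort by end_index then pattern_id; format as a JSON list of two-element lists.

Build automaton:
Trie (insert patterns):
  n0 'ε': a→14 b→6 c→10 d→1 e→4
  n1 'd': e→2
  n2 'de': d→3
  n3 'ded': ·  [P0 ends]
  n4 'e': b→5  [P1 ends]
  n5 'eb': ·  [P2 ends]
  n6 'b': c→7
  n7 'bc': a→8
  n8 'bca': a→9
  n9 'bcaa': ·  [P3 ends]
  n10 'c': d→11
  n11 'cd': a→12
  n12 'cda': b→13
  n13 'cdab': ·  [P4 ends]
  n14 'a': a→15
  n15 'aa': ·  [P5 ends]

Failure links (BFS by depth):
  fail(1) 'd': from fail(0)=0 chase 'd': 0 ⇒ 0;  out=∅∪out(0)=∅
  fail(4) 'e': from fail(0)=0 chase 'e': 0 ⇒ 0;  out={1}∪out(0)={1}
  fail(6) 'b': from fail(0)=0 chase 'b': 0 ⇒ 0;  out=∅∪out(0)=∅
  fail(10) 'c': from fail(0)=0 chase 'c': 0 ⇒ 0;  out=∅∪out(0)=∅
  fail(14) 'a': from fail(0)=0 chase 'a': 0 ⇒ 0;  out=∅∪out(0)=∅
  fail(2) 'de': from fail(1)=0 chase 'e': 0 ⇒ 4;  out=∅∪out(4)={1}
  fail(5) 'eb': from fail(4)=0 chase 'b': 0 ⇒ 6;  out={2}∪out(6)={2}
  fail(7) 'bc': from fail(6)=0 chase 'c': 0 ⇒ 10;  out=∅∪out(10)=∅
  fail(11) 'cd': from fail(10)=0 chase 'd': 0 ⇒ 1;  out=∅∪out(1)=∅
  fail(15) 'aa': from fail(14)=0 chase 'a': 0 ⇒ 14;  out={5}∪out(14)={5}
  fail(3) 'ded': from fail(2)=4 chase 'd': 4→0 ⇒ 1;  out={0}∪out(1)={0}
  fail(8) 'bca': from fail(7)=10 chase 'a': 10→0 ⇒ 14;  out=∅∪out(14)=∅
  fail(12) 'cda': from fail(11)=1 chase 'a': 1→0 ⇒ 14;  out=∅∪out(14)=∅
  fail(9) 'bcaa': from fail(8)=14 chase 'a': 14 ⇒ 15;  out={3}∪out(15)={3,5}
  fail(13) 'cdab': from fail(12)=14 chase 'b': 14→0 ⇒ 6;  out={4}∪out(6)={4}

Scan:
[0] read 'b'  n0⇒n6
[1] read 'b'  n6⇒n6 (via fail)
[2] read 'd'  n6⇒n1 (via fail)
[3] read 'c'  n1⇒n10 (via fail)
[4] read 'd'  n10⇒n11
[5] read 'a'  n11⇒n12
[6] read 'b'  n12⇒n13  → match P4@[3:6]
[7] read 'e'  n13⇒n4 (via fail)  → match P1@[7:7]
[8] read 'c'  n4⇒n10 (via fail)
[9] read 'b'  n10⇒n6 (via fail)
[10] read 'c'  n6⇒n7
[11] read 'a'  n7⇒n8
[12] read 'a'  n8⇒n9  → match P3@[9:12],P5@[11:12]
[13] read 'b'  n9⇒n6 (via fail)
[14] read 'c'  n6⇒n7
[15] read 'a'  n7⇒n8
[16] read 'a'  n8⇒n9  → match P3@[13:16],P5@[15:16]
[17] read 'c'  n9⇒n10 (via fail)
[18] read 'd'  n10⇒n11
[19] read 'a'  n11⇒n12
[20] read 'b'  n12⇒n13  → match P4@[17:20]
[21] read 'c'  n13⇒n7 (via fail)
[22] read 'b'  n7⇒n6 (via fail)
[23] read 'a'  n6⇒n14 (via fail)
[24] read 'e'  n14⇒n4 (via fail)  → match P1@[24:24]
[25] read 'b'  n4⇒n5  → match P2@[24:25]
[26] read 'a'  n5⇒n14 (via fail)
[27] read 'a'  n14⇒n15  → match P5@[26:27]
[28] read 'b'  n15⇒n6 (via fail)
[29] read 'a'  n6⇒n14 (via fail)
[30] read 'e'  n14⇒n4 (via fail)  → match P1@[30:30]
[31] read 'e'  n4⇒n4 (via fail)  → match P1@[31:31]
[32] read 'b'  n4⇒n5  → match P2@[31:32]

Result: [[6,4],[7,1],[12,3],[12,5],[16,3],[16,5],[20,4],[24,1],[25,2],[27,5],[30,1],[31,1],[32,2]]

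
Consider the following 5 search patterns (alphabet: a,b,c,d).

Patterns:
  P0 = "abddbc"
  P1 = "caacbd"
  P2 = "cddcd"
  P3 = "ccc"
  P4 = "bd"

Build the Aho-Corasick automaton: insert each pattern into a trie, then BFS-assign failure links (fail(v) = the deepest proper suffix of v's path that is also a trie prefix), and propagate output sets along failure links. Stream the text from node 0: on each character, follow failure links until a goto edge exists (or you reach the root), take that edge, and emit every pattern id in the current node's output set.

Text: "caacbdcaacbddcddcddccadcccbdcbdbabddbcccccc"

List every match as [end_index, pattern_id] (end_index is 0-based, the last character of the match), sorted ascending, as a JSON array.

Construct AC machine:
Trie (insert patterns):
  n0 'ε': a→1 b→19 c→7
  n1 'a': b→2
  n2 'ab': d→3
  n3 'abd': d→4
  n4 'abdd': b→5
  n5 'abddb': c→6
  n6 'abddbc': ·  ←P0
  n7 'c': a→8 c→17 d→13
  n8 'ca': a→9
  n9 'caa': c→10
  n10 'caac': b→11
  n11 'caacb': d→12
  n12 'caacbd': ·  ←P1
  n13 'cd': d→14
  n14 'cdd': c→15
  n15 'cddc': d→16
  n16 'cddcd': ·  ←P2
  n17 'cc': c→18
  n18 'ccc': ·  ←P3
  n19 'b': d→20
  n20 'bd': ·  ←P4

Failure links (BFS by depth):
  fail(1) 'a': from fail(0)=0 chase 'a': 0 ⇒ 0;  out=∅∪out(0)=∅
  fail(7) 'c': from fail(0)=0 chase 'c': 0 ⇒ 0;  out=∅∪out(0)=∅
  fail(19) 'b': from fail(0)=0 chase 'b': 0 ⇒ 0;  out=∅∪out(0)=∅
  fail(2) 'ab': from fail(1)=0 chase 'b': 0 ⇒ 19;  out=∅∪out(19)=∅
  fail(8) 'ca': from fail(7)=0 chase 'a': 0 ⇒ 1;  out=∅∪out(1)=∅
  fail(13) 'cd': from fail(7)=0 chase 'd': 0 ⇒ 0;  out=∅∪out(0)=∅
  fail(17) 'cc': from fail(7)=0 chase 'c': 0 ⇒ 7;  out=∅∪out(7)=∅
  fail(20) 'bd': from fail(19)=0 chase 'd': 0 ⇒ 0;  out={4}∪out(0)={4}
  fail(3) 'abd': from fail(2)=19 chase 'd': 19 ⇒ 20;  out=∅∪out(20)={4}
  fail(9) 'caa': from fail(8)=1 chase 'a': 1→0 ⇒ 1;  out=∅∪out(1)=∅
  fail(14) 'cdd': from fail(13)=0 chase 'd': 0 ⇒ 0;  out=∅∪out(0)=∅
  fail(18) 'ccc': from fail(17)=7 chase 'c': 7 ⇒ 17;  out={3}∪out(17)={3}
  fail(4) 'abdd': from fail(3)=20 chase 'd': 20→0 ⇒ 0;  out=∅∪out(0)=∅
  fail(10) 'caac': from fail(9)=1 chase 'c': 1→0 ⇒ 7;  out=∅∪out(7)=∅
  fail(15) 'cddc': from fail(14)=0 chase 'c': 0 ⇒ 7;  out=∅∪out(7)=∅
  fail(5) 'abddb': from fail(4)=0 chase 'b': 0 ⇒ 19;  out=∅∪out(19)=∅
  fail(11) 'caacb': from fail(10)=7 chase 'b': 7→0 ⇒ 19;  out=∅∪out(19)=∅
  fail(16) 'cddcd': from fail(15)=7 chase 'd': 7 ⇒ 13;  out={2}∪out(13)={2}
  fail(6) 'abddbc': from fail(5)=19 chase 'c': 19→0 ⇒ 7;  out={0}∪out(7)={0}
  fail(12) 'caacbd': from fail(11)=19 chase 'd': 19 ⇒ 20;  out={1}∪out(20)={1,4}

Text stream:
pos 0 'c': at 7
pos 1 'a': at 8
pos 2 'a': at 9
pos 3 'c': at 10
pos 4 'b': at 11
pos 5 'd': at 12  emit P1@[0:5],P4@[4:5]
pos 6 'c': at 7 (via fail)
pos 7 'a': at 8
pos 8 'a': at 9
pos 9 'c': at 10
pos 10 'b': at 11
pos 11 'd': at 12  emit P1@[6:11],P4@[10:11]
pos 12 'd': at 0 (via fail)
pos 13 'c': at 7
pos 14 'd': at 13
pos 15 'd': at 14
pos 16 'c': at 15
pos 17 'd': at 16  emit P2@[13:17]
pos 18 'd': at 14 (via fail)
pos 19 'c': at 15
pos 20 'c': at 17 (via fail)
pos 21 'a': at 8 (via fail)
pos 22 'd': at 0 (via fail)
pos 23 'c': at 7
pos 24 'c': at 17
pos 25 'c': at 18  emit P3@[23:25]
pos 26 'b': at 19 (via fail)
pos 27 'd': at 20  emit P4@[26:27]
pos 28 'c': at 7 (via fail)
pos 29 'b': at 19 (via fail)
pos 30 'd': at 20  emit P4@[29:30]
pos 31 'b': at 19 (via fail)
pos 32 'a': at 1 (via fail)
pos 33 'b': at 2
pos 34 'd': at 3  emit P4@[33:34]
pos 35 'd': at 4
pos 36 'b': at 5
pos 37 'c': at 6  emit P0@[32:37]
pos 38 'c': at 17 (via fail)
pos 39 'c': at 18  emit P3@[37:39]
pos 40 'c': at 18 (via fail)  emit P3@[38:40]
pos 41 'c': at 18 (via fail)  emit P3@[39:41]
pos 42 'c': at 18 (via fail)  emit P3@[40:42]

All matches (sorted): [[5,1],[5,4],[11,1],[11,4],[17,2],[25,3],[27,4],[30,4],[34,4],[37,0],[39,3],[40,3],[41,3],[42,3]]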